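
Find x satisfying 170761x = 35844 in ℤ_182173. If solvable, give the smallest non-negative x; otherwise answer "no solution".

84283

First find gcd(170761, 182173):
182173 = 1*170761 + 11412
170761 = 14*11412 + 10993
11412 = 1*10993 + 419
10993 = 26*419 + 99
419 = 4*99 + 23
99 = 4*23 + 7
23 = 3*7 + 2
7 = 3*2 + 1
2 = 2*1 + 0
gcd = 1, so a unique solution mod 182173 exists.
Back-substitute for the Bézout coefficients:
1 = 7 − 3·2
1 = −3·23 + 10·7
1 = 10·99 − 43·23
1 = −43·419 + 182·99
1 = 182·10993 − 4775·419
1 = −4775·11412 + 4957·10993
1 = 4957·170761 − 74173·11412
1 = −74173·182173 + 79130·170761
So 170761·(79130) ≡ 1 (mod 182173), giving 170761⁻¹ ≡ 79130.
x ≡ 170761⁻¹·35844 ≡ 79130·35844 ≡ 84283 (mod 182173).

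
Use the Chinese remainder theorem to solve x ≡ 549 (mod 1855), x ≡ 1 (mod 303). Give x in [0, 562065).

Write x = 549 + 1855·k. Then 1855·k ≡ 1 − 549 ≡ 58 (mod 303).
Need 1855⁻¹ mod 303. Extended Euclid on (303, 37):
303 = 8*37 + 7
37 = 5*7 + 2
7 = 3*2 + 1
2 = 2*1 + 0
Back-substitute:
1 = 7 − 3·2
1 = −3·37 + 16·7
1 = 16·303 − 131·37
1855⁻¹ ≡ 172 (mod 303), so k ≡ 172·58 ≡ 280 (mod 303).
x = 549 + 1855·280 = 519949.

519949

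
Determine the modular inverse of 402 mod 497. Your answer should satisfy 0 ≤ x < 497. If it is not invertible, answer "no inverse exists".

68

Apply the Euclidean algorithm to 497 and 402:
497 = 1*402 + 95
402 = 4*95 + 22
95 = 4*22 + 7
22 = 3*7 + 1
7 = 7*1 + 0
gcd = 1, so the inverse exists. Back-substitute:
1 = 22 − 3·7
1 = −3·95 + 13·22
1 = 13·402 − 55·95
1 = −55·497 + 68·402
So 402·68 ≡ 1 (mod 497).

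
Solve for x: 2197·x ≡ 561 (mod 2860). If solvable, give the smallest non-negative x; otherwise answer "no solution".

no solution

gcd(2197, 2860):
2860 = 1*2197 + 663
2197 = 3*663 + 208
663 = 3*208 + 39
208 = 5*39 + 13
39 = 3*13 + 0
gcd = 13, but 13 ∤ 561, so the congruence has no solution.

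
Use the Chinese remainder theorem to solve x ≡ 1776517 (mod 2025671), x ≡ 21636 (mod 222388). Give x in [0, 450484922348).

134856772000

Write x = 1776517 + 2025671·k. Then 2025671·k ≡ 21636 − 1776517 ≡ 24223 (mod 222388).
Need 2025671⁻¹ mod 222388. Extended Euclid on (222388, 24179):
222388 = 9×24179 + 4777
24179 = 5×4777 + 294
4777 = 16×294 + 73
294 = 4×73 + 2
73 = 36×2 + 1
2 = 2×1 + 0
Back-substitute:
1 = 73 − 36·2
1 = −36·294 + 145·73
1 = 145·4777 − 2356·294
1 = −2356·24179 + 11925·4777
1 = 11925·222388 − 109681·24179
2025671⁻¹ ≡ 112707 (mod 222388), so k ≡ 112707·24223 ≡ 66573 (mod 222388).
x = 1776517 + 2025671·66573 = 134856772000.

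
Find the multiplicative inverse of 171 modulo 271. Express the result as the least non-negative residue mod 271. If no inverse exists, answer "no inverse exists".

84

Run Euclid on (271, 171):
271 = 1*171 + 100
171 = 1*100 + 71
100 = 1*71 + 29
71 = 2*29 + 13
29 = 2*13 + 3
13 = 4*3 + 1
3 = 3*1 + 0
Since gcd(171, 271) = 1, back-substitute to write 1 as a combination:
1 = 13 − 4·3
1 = −4·29 + 9·13
1 = 9·71 − 22·29
1 = −22·100 + 31·71
1 = 31·171 − 53·100
1 = −53·271 + 84·171
So 171·84 ≡ 1 (mod 271).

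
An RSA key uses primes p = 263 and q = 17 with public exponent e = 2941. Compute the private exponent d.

1461

φ(n) = (p−1)(q−1) = 262·16 = 4192.
Need d with 2941·d ≡ 1 (mod 4192). Apply the extended Euclidean algorithm:
4192 = 1×2941 + 1251
2941 = 2×1251 + 439
1251 = 2×439 + 373
439 = 1×373 + 66
373 = 5×66 + 43
66 = 1×43 + 23
43 = 1×23 + 20
23 = 1×20 + 3
20 = 6×3 + 2
3 = 1×2 + 1
2 = 2×1 + 0
Back-substitute:
1 = 3 − 2
1 = −20 + 7·3
1 = 7·23 − 8·20
1 = −8·43 + 15·23
1 = 15·66 − 23·43
1 = −23·373 + 130·66
1 = 130·439 − 153·373
1 = −153·1251 + 436·439
1 = 436·2941 − 1025·1251
1 = −1025·4192 + 1461·2941
So 2941·1461 ≡ 1 (mod 4192), hence d = 1461.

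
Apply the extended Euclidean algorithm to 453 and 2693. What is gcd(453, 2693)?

Euclidean algorithm:
2693 = 5·453 + 428
453 = 1·428 + 25
428 = 17·25 + 3
25 = 8·3 + 1
3 = 3·1 + 0
gcd(453, 2693) = 1.
Back-substituting:
1 = 25 − 8·3
1 = −8·428 + 137·25
1 = 137·453 − 145·428
1 = −145·2693 + 862·453
So 1 = (-145)·2693 + (862)·453.

1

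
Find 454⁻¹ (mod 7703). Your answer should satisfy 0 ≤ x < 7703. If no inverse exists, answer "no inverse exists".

Extended Euclidean algorithm:
7703 = 16·454 + 439
454 = 1·439 + 15
439 = 29·15 + 4
15 = 3·4 + 3
4 = 1·3 + 1
3 = 3·1 + 0
Since gcd(454, 7703) = 1, back-substitute to write 1 as a combination:
1 = 4 − 3
1 = −15 + 4·4
1 = 4·439 − 117·15
1 = −117·454 + 121·439
1 = 121·7703 − 2053·454
So 454·(-2053) ≡ 1 (mod 7703), and -2053 ≡ 5650 (mod 7703).

5650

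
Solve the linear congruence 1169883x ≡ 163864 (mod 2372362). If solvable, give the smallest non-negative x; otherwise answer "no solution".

First find gcd(1169883, 2372362):
2372362 = 2·1169883 + 32596
1169883 = 35·32596 + 29023
32596 = 1·29023 + 3573
29023 = 8·3573 + 439
3573 = 8·439 + 61
439 = 7·61 + 12
61 = 5·12 + 1
12 = 12·1 + 0
gcd = 1, so a unique solution mod 2372362 exists.
Back-substitute for the Bézout coefficients:
1 = 61 − 5·12
1 = −5·439 + 36·61
1 = 36·3573 − 293·439
1 = −293·29023 + 2380·3573
1 = 2380·32596 − 2673·29023
1 = −2673·1169883 + 95935·32596
1 = 95935·2372362 − 194543·1169883
So 1169883·(-194543) ≡ 1 (mod 2372362), giving 1169883⁻¹ ≡ 2177819.
x ≡ 1169883⁻¹·163864 ≡ 2177819·163864 ≡ 1206404 (mod 2372362).

1206404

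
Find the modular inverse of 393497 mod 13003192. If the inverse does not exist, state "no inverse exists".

1576521

Extended Euclidean algorithm:
13003192 = 33×393497 + 17791
393497 = 22×17791 + 2095
17791 = 8×2095 + 1031
2095 = 2×1031 + 33
1031 = 31×33 + 8
33 = 4×8 + 1
8 = 8×1 + 0
The gcd is 1. Working backward:
1 = 33 − 4·8
1 = −4·1031 + 125·33
1 = 125·2095 − 254·1031
1 = −254·17791 + 2157·2095
1 = 2157·393497 − 47708·17791
1 = −47708·13003192 + 1576521·393497
So 393497·1576521 ≡ 1 (mod 13003192).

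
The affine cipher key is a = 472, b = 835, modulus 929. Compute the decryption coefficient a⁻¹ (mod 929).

124

Extended Euclidean algorithm:
929 = 1*472 + 457
472 = 1*457 + 15
457 = 30*15 + 7
15 = 2*7 + 1
7 = 7*1 + 0
Since gcd(472, 929) = 1, back-substitute to write 1 as a combination:
1 = 15 − 2·7
1 = −2·457 + 61·15
1 = 61·472 − 63·457
1 = −63·929 + 124·472
So 472·124 ≡ 1 (mod 929).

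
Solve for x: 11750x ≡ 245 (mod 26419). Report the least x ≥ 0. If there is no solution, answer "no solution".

5385

First find gcd(11750, 26419):
26419 = 2·11750 + 2919
11750 = 4·2919 + 74
2919 = 39·74 + 33
74 = 2·33 + 8
33 = 4·8 + 1
8 = 8·1 + 0
gcd = 1, so a unique solution mod 26419 exists.
Back-substitute for the Bézout coefficients:
1 = 33 − 4·8
1 = −4·74 + 9·33
1 = 9·2919 − 355·74
1 = −355·11750 + 1429·2919
1 = 1429·26419 − 3213·11750
So 11750·(-3213) ≡ 1 (mod 26419), giving 11750⁻¹ ≡ 23206.
x ≡ 11750⁻¹·245 ≡ 23206·245 ≡ 5385 (mod 26419).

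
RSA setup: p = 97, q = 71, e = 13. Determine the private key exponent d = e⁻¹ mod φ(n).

φ(n) = (p−1)(q−1) = 96·70 = 6720.
Need d with 13·d ≡ 1 (mod 6720). Apply the extended Euclidean algorithm:
6720 = 516·13 + 12
13 = 1·12 + 1
12 = 12·1 + 0
Back-substitute:
1 = 13 − 12
1 = −6720 + 517·13
So 13·517 ≡ 1 (mod 6720), hence d = 517.

517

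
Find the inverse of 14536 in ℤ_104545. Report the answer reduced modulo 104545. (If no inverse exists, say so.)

32041

Apply the Euclidean algorithm to 104545 and 14536:
104545 = 7*14536 + 2793
14536 = 5*2793 + 571
2793 = 4*571 + 509
571 = 1*509 + 62
509 = 8*62 + 13
62 = 4*13 + 10
13 = 1*10 + 3
10 = 3*3 + 1
3 = 3*1 + 0
gcd = 1, so the inverse exists. Back-substitute:
1 = 10 − 3·3
1 = −3·13 + 4·10
1 = 4·62 − 19·13
1 = −19·509 + 156·62
1 = 156·571 − 175·509
1 = −175·2793 + 856·571
1 = 856·14536 − 4455·2793
1 = −4455·104545 + 32041·14536
So 14536·32041 ≡ 1 (mod 104545).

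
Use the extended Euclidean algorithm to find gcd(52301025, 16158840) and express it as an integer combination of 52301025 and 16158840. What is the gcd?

Repeated division:
52301025 = 3*16158840 + 3824505
16158840 = 4*3824505 + 860820
3824505 = 4*860820 + 381225
860820 = 2*381225 + 98370
381225 = 3*98370 + 86115
98370 = 1*86115 + 12255
86115 = 7*12255 + 330
12255 = 37*330 + 45
330 = 7*45 + 15
45 = 3*15 + 0
gcd(52301025, 16158840) = 15.
Express as a combination:
15 = 330 − 7·45
15 = −7·12255 + 260·330
15 = 260·86115 − 1827·12255
15 = −1827·98370 + 2087·86115
15 = 2087·381225 − 8088·98370
15 = −8088·860820 + 18263·381225
15 = 18263·3824505 − 81140·860820
15 = −81140·16158840 + 342823·3824505
15 = 342823·52301025 − 1109609·16158840
So 15 = (342823)·52301025 + (-1109609)·16158840.

15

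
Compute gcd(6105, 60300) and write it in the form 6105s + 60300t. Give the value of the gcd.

Repeated division:
60300 = 9*6105 + 5355
6105 = 1*5355 + 750
5355 = 7*750 + 105
750 = 7*105 + 15
105 = 7*15 + 0
gcd(6105, 60300) = 15.
Working backward:
15 = 750 − 7·105
15 = −7·5355 + 50·750
15 = 50·6105 − 57·5355
15 = −57·60300 + 563·6105
So 15 = (-57)·60300 + (563)·6105.

15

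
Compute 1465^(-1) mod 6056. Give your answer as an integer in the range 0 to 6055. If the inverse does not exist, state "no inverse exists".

4233

Apply the Euclidean algorithm to 6056 and 1465:
6056 = 4·1465 + 196
1465 = 7·196 + 93
196 = 2·93 + 10
93 = 9·10 + 3
10 = 3·3 + 1
3 = 3·1 + 0
Since gcd(1465, 6056) = 1, back-substitute to write 1 as a combination:
1 = 10 − 3·3
1 = −3·93 + 28·10
1 = 28·196 − 59·93
1 = −59·1465 + 441·196
1 = 441·6056 − 1823·1465
Hence 1465⁻¹ ≡ -1823 ≡ 4233 (mod 6056).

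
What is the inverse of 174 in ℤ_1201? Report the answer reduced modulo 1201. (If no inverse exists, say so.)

Run Euclid on (1201, 174):
1201 = 6*174 + 157
174 = 1*157 + 17
157 = 9*17 + 4
17 = 4*4 + 1
4 = 4*1 + 0
Since gcd(174, 1201) = 1, back-substitute to write 1 as a combination:
1 = 17 − 4·4
1 = −4·157 + 37·17
1 = 37·174 − 41·157
1 = −41·1201 + 283·174
So 174·283 ≡ 1 (mod 1201).

283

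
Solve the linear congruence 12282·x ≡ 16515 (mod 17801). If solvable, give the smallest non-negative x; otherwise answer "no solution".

First find gcd(12282, 17801):
17801 = 1·12282 + 5519
12282 = 2·5519 + 1244
5519 = 4·1244 + 543
1244 = 2·543 + 158
543 = 3·158 + 69
158 = 2·69 + 20
69 = 3·20 + 9
20 = 2·9 + 2
9 = 4·2 + 1
2 = 2·1 + 0
gcd = 1, so a unique solution mod 17801 exists.
Back-substitute for the Bézout coefficients:
1 = 9 − 4·2
1 = −4·20 + 9·9
1 = 9·69 − 31·20
1 = −31·158 + 71·69
1 = 71·543 − 244·158
1 = −244·1244 + 559·543
1 = 559·5519 − 2480·1244
1 = −2480·12282 + 5519·5519
1 = 5519·17801 − 7999·12282
So 12282·(-7999) ≡ 1 (mod 17801), giving 12282⁻¹ ≡ 9802.
x ≡ 12282⁻¹·16515 ≡ 9802·16515 ≡ 15537 (mod 17801).

15537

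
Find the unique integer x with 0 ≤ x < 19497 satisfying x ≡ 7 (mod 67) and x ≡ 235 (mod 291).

Write x = 7 + 67·k. Then 67·k ≡ 235 − 7 ≡ 228 (mod 291).
Need 67⁻¹ mod 291. Extended Euclid on (291, 67):
291 = 4×67 + 23
67 = 2×23 + 21
23 = 1×21 + 2
21 = 10×2 + 1
2 = 2×1 + 0
Back-substitute:
1 = 21 − 10·2
1 = −10·23 + 11·21
1 = 11·67 − 32·23
1 = −32·291 + 139·67
67⁻¹ ≡ 139 (mod 291), so k ≡ 139·228 ≡ 264 (mod 291).
x = 7 + 67·264 = 17695.

17695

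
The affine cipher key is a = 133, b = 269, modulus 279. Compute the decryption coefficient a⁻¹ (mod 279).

193

Apply the Euclidean algorithm to 279 and 133:
279 = 2*133 + 13
133 = 10*13 + 3
13 = 4*3 + 1
3 = 3*1 + 0
The gcd is 1. Working backward:
1 = 13 − 4·3
1 = −4·133 + 41·13
1 = 41·279 − 86·133
So 133·(-86) ≡ 1 (mod 279), and -86 ≡ 193 (mod 279).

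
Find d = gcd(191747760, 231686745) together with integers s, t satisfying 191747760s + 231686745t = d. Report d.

15

Euclidean algorithm:
231686745 = 1·191747760 + 39938985
191747760 = 4·39938985 + 31991820
39938985 = 1·31991820 + 7947165
31991820 = 4·7947165 + 203160
7947165 = 39·203160 + 23925
203160 = 8·23925 + 11760
23925 = 2·11760 + 405
11760 = 29·405 + 15
405 = 27·15 + 0
gcd(191747760, 231686745) = 15.
Working backward:
15 = 11760 − 29·405
15 = −29·23925 + 59·11760
15 = 59·203160 − 501·23925
15 = −501·7947165 + 19598·203160
15 = 19598·31991820 − 78893·7947165
15 = −78893·39938985 + 98491·31991820
15 = 98491·191747760 − 472857·39938985
15 = −472857·231686745 + 571348·191747760
So 15 = (-472857)·231686745 + (571348)·191747760.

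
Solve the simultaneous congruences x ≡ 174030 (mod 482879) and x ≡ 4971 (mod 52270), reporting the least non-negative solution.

22709490521

Write x = 174030 + 482879·k. Then 482879·k ≡ 4971 − 174030 ≡ 40021 (mod 52270).
Need 482879⁻¹ mod 52270. Extended Euclid on (52270, 12449):
52270 = 4×12449 + 2474
12449 = 5×2474 + 79
2474 = 31×79 + 25
79 = 3×25 + 4
25 = 6×4 + 1
4 = 4×1 + 0
Back-substitute:
1 = 25 − 6·4
1 = −6·79 + 19·25
1 = 19·2474 − 595·79
1 = −595·12449 + 2994·2474
1 = 2994·52270 − 12571·12449
482879⁻¹ ≡ 39699 (mod 52270), so k ≡ 39699·40021 ≡ 47029 (mod 52270).
x = 174030 + 482879·47029 = 22709490521.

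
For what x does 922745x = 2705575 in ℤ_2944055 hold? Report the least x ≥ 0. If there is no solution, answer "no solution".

525721

First find gcd(922745, 2944055):
2944055 = 3×922745 + 175820
922745 = 5×175820 + 43645
175820 = 4×43645 + 1240
43645 = 35×1240 + 245
1240 = 5×245 + 15
245 = 16×15 + 5
15 = 3×5 + 0
gcd = 5 and 5 | 2705575, so solutions exist. Divide through by 5: 184549x ≡ 541115 (mod 588811).
Now find 184549⁻¹ mod 588811:
588811 = 3*184549 + 35164
184549 = 5*35164 + 8729
35164 = 4*8729 + 248
8729 = 35*248 + 49
248 = 5*49 + 3
49 = 16*3 + 1
3 = 3*1 + 0
Back-substitute:
1 = 49 − 16·3
1 = −16·248 + 81·49
1 = 81·8729 − 2851·248
1 = −2851·35164 + 11485·8729
1 = 11485·184549 − 60276·35164
1 = −60276·588811 + 192313·184549
So 184549⁻¹ ≡ 192313 (mod 588811).
Then x ≡ 192313·541115 ≡ 525721 (mod 588811); the smallest non-negative solution is x = 525721.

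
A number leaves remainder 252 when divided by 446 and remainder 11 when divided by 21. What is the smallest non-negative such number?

8726

Write x = 252 + 446·k. Then 446·k ≡ 11 − 252 ≡ 11 (mod 21).
Need 446⁻¹ mod 21. Extended Euclid on (21, 5):
21 = 4×5 + 1
5 = 5×1 + 0
Back-substitute:
1 = 21 − 4·5
446⁻¹ ≡ 17 (mod 21), so k ≡ 17·11 ≡ 19 (mod 21).
x = 252 + 446·19 = 8726.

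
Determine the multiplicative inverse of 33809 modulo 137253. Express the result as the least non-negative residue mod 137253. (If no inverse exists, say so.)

Run Euclid on (137253, 33809):
137253 = 4*33809 + 2017
33809 = 16*2017 + 1537
2017 = 1*1537 + 480
1537 = 3*480 + 97
480 = 4*97 + 92
97 = 1*92 + 5
92 = 18*5 + 2
5 = 2*2 + 1
2 = 2*1 + 0
gcd = 1, so the inverse exists. Back-substitute:
1 = 5 − 2·2
1 = −2·92 + 37·5
1 = 37·97 − 39·92
1 = −39·480 + 193·97
1 = 193·1537 − 618·480
1 = −618·2017 + 811·1537
1 = 811·33809 − 13594·2017
1 = −13594·137253 + 55187·33809
So 33809·55187 ≡ 1 (mod 137253).

55187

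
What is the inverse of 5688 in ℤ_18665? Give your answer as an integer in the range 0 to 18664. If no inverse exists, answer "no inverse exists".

4197

Extended Euclidean algorithm:
18665 = 3·5688 + 1601
5688 = 3·1601 + 885
1601 = 1·885 + 716
885 = 1·716 + 169
716 = 4·169 + 40
169 = 4·40 + 9
40 = 4·9 + 4
9 = 2·4 + 1
4 = 4·1 + 0
The gcd is 1. Working backward:
1 = 9 − 2·4
1 = −2·40 + 9·9
1 = 9·169 − 38·40
1 = −38·716 + 161·169
1 = 161·885 − 199·716
1 = −199·1601 + 360·885
1 = 360·5688 − 1279·1601
1 = −1279·18665 + 4197·5688
So 5688·4197 ≡ 1 (mod 18665).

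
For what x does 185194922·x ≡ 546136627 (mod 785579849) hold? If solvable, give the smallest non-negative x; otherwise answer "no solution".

First find gcd(185194922, 785579849):
785579849 = 4·185194922 + 44800161
185194922 = 4·44800161 + 5994278
44800161 = 7·5994278 + 2840215
5994278 = 2·2840215 + 313848
2840215 = 9·313848 + 15583
313848 = 20·15583 + 2188
15583 = 7·2188 + 267
2188 = 8·267 + 52
267 = 5·52 + 7
52 = 7·7 + 3
7 = 2·3 + 1
3 = 3·1 + 0
gcd = 1, so a unique solution mod 785579849 exists.
Back-substitute for the Bézout coefficients:
1 = 7 − 2·3
1 = −2·52 + 15·7
1 = 15·267 − 77·52
1 = −77·2188 + 631·267
1 = 631·15583 − 4494·2188
1 = −4494·313848 + 90511·15583
1 = 90511·2840215 − 819093·313848
1 = −819093·5994278 + 1728697·2840215
1 = 1728697·44800161 − 12919972·5994278
1 = −12919972·185194922 + 53408585·44800161
1 = 53408585·785579849 − 226554312·185194922
So 185194922·(-226554312) ≡ 1 (mod 785579849), giving 185194922⁻¹ ≡ 559025537.
x ≡ 185194922⁻¹·546136627 ≡ 559025537·546136627 ≡ 81464131 (mod 785579849).

81464131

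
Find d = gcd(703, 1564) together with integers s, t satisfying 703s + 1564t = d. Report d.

1

Euclidean algorithm:
1564 = 2×703 + 158
703 = 4×158 + 71
158 = 2×71 + 16
71 = 4×16 + 7
16 = 2×7 + 2
7 = 3×2 + 1
2 = 2×1 + 0
gcd(703, 1564) = 1.
Express as a combination:
1 = 7 − 3·2
1 = −3·16 + 7·7
1 = 7·71 − 31·16
1 = −31·158 + 69·71
1 = 69·703 − 307·158
1 = −307·1564 + 683·703
So 1 = (-307)·1564 + (683)·703.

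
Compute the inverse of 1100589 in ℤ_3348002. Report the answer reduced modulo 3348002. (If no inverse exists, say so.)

no inverse exists

Euclidean algorithm on 3348002, 1100589:
3348002 = 3*1100589 + 46235
1100589 = 23*46235 + 37184
46235 = 1*37184 + 9051
37184 = 4*9051 + 980
9051 = 9*980 + 231
980 = 4*231 + 56
231 = 4*56 + 7
56 = 8*7 + 0
Since gcd = 7 > 1, 1100589 is not a unit mod 3348002.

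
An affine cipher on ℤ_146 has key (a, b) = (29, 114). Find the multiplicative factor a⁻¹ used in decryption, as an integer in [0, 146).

141

Apply the Euclidean algorithm to 146 and 29:
146 = 5×29 + 1
29 = 29×1 + 0
Since gcd(29, 146) = 1, back-substitute to write 1 as a combination:
1 = 146 − 5·29
So 29·(-5) ≡ 1 (mod 146), and -5 ≡ 141 (mod 146).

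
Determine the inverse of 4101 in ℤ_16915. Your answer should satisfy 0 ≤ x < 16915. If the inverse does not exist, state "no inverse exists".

3906

Apply the Euclidean algorithm to 16915 and 4101:
16915 = 4·4101 + 511
4101 = 8·511 + 13
511 = 39·13 + 4
13 = 3·4 + 1
4 = 4·1 + 0
gcd = 1, so the inverse exists. Back-substitute:
1 = 13 − 3·4
1 = −3·511 + 118·13
1 = 118·4101 − 947·511
1 = −947·16915 + 3906·4101
So 4101·3906 ≡ 1 (mod 16915).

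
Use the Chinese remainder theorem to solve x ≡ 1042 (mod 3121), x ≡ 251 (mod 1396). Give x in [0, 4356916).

178939

Write x = 1042 + 3121·k. Then 3121·k ≡ 251 − 1042 ≡ 605 (mod 1396).
Need 3121⁻¹ mod 1396. Extended Euclid on (1396, 329):
1396 = 4*329 + 80
329 = 4*80 + 9
80 = 8*9 + 8
9 = 1*8 + 1
8 = 8*1 + 0
Back-substitute:
1 = 9 − 8
1 = −80 + 9·9
1 = 9·329 − 37·80
1 = −37·1396 + 157·329
3121⁻¹ ≡ 157 (mod 1396), so k ≡ 157·605 ≡ 57 (mod 1396).
x = 1042 + 3121·57 = 178939.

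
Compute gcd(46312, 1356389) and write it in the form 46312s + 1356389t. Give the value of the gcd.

Apply Euclid's algorithm to 1356389 and 46312:
1356389 = 29*46312 + 13341
46312 = 3*13341 + 6289
13341 = 2*6289 + 763
6289 = 8*763 + 185
763 = 4*185 + 23
185 = 8*23 + 1
23 = 23*1 + 0
gcd(46312, 1356389) = 1.
Express as a combination:
1 = 185 − 8·23
1 = −8·763 + 33·185
1 = 33·6289 − 272·763
1 = −272·13341 + 577·6289
1 = 577·46312 − 2003·13341
1 = −2003·1356389 + 58664·46312
So 1 = (-2003)·1356389 + (58664)·46312.

1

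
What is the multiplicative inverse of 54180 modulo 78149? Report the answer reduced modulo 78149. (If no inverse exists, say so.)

22373

gcd(78149, 54180) by repeated division:
78149 = 1×54180 + 23969
54180 = 2×23969 + 6242
23969 = 3×6242 + 5243
6242 = 1×5243 + 999
5243 = 5×999 + 248
999 = 4×248 + 7
248 = 35×7 + 3
7 = 2×3 + 1
3 = 3×1 + 0
The gcd is 1. Working backward:
1 = 7 − 2·3
1 = −2·248 + 71·7
1 = 71·999 − 286·248
1 = −286·5243 + 1501·999
1 = 1501·6242 − 1787·5243
1 = −1787·23969 + 6862·6242
1 = 6862·54180 − 15511·23969
1 = −15511·78149 + 22373·54180
So 54180·22373 ≡ 1 (mod 78149).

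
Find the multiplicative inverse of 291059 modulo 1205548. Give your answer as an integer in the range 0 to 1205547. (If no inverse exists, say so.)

563875

Extended Euclidean algorithm:
1205548 = 4×291059 + 41312
291059 = 7×41312 + 1875
41312 = 22×1875 + 62
1875 = 30×62 + 15
62 = 4×15 + 2
15 = 7×2 + 1
2 = 2×1 + 0
gcd = 1, so the inverse exists. Back-substitute:
1 = 15 − 7·2
1 = −7·62 + 29·15
1 = 29·1875 − 877·62
1 = −877·41312 + 19323·1875
1 = 19323·291059 − 136138·41312
1 = −136138·1205548 + 563875·291059
So 291059·563875 ≡ 1 (mod 1205548).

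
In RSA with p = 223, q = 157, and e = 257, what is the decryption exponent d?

13745

φ(n) = (p−1)(q−1) = 222·156 = 34632.
Need d with 257·d ≡ 1 (mod 34632). Apply the extended Euclidean algorithm:
34632 = 134·257 + 194
257 = 1·194 + 63
194 = 3·63 + 5
63 = 12·5 + 3
5 = 1·3 + 2
3 = 1·2 + 1
2 = 2·1 + 0
Back-substitute:
1 = 3 − 2
1 = −5 + 2·3
1 = 2·63 − 25·5
1 = −25·194 + 77·63
1 = 77·257 − 102·194
1 = −102·34632 + 13745·257
So 257·13745 ≡ 1 (mod 34632), hence d = 13745.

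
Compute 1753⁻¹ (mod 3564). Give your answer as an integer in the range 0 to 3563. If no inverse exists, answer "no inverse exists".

553

Extended Euclidean algorithm:
3564 = 2*1753 + 58
1753 = 30*58 + 13
58 = 4*13 + 6
13 = 2*6 + 1
6 = 6*1 + 0
The gcd is 1. Working backward:
1 = 13 − 2·6
1 = −2·58 + 9·13
1 = 9·1753 − 272·58
1 = −272·3564 + 553·1753
So 1753·553 ≡ 1 (mod 3564).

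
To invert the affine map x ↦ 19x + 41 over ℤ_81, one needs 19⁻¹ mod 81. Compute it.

64

Apply the Euclidean algorithm to 81 and 19:
81 = 4*19 + 5
19 = 3*5 + 4
5 = 1*4 + 1
4 = 4*1 + 0
The gcd is 1. Working backward:
1 = 5 − 4
1 = −19 + 4·5
1 = 4·81 − 17·19
Thus 19·(-17) ≡ 1 (mod 81); reducing, -17 mod 81 = 64.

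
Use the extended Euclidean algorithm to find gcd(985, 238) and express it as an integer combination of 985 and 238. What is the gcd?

1

Apply Euclid's algorithm to 985 and 238:
985 = 4×238 + 33
238 = 7×33 + 7
33 = 4×7 + 5
7 = 1×5 + 2
5 = 2×2 + 1
2 = 2×1 + 0
gcd(985, 238) = 1.
Express as a combination:
1 = 5 − 2·2
1 = −2·7 + 3·5
1 = 3·33 − 14·7
1 = −14·238 + 101·33
1 = 101·985 − 418·238
So 1 = (101)·985 + (-418)·238.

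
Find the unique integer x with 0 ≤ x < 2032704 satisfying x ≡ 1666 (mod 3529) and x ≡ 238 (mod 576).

44014

Write x = 1666 + 3529·k. Then 3529·k ≡ 238 − 1666 ≡ 300 (mod 576).
Need 3529⁻¹ mod 576. Extended Euclid on (576, 73):
576 = 7*73 + 65
73 = 1*65 + 8
65 = 8*8 + 1
8 = 8*1 + 0
Back-substitute:
1 = 65 − 8·8
1 = −8·73 + 9·65
1 = 9·576 − 71·73
3529⁻¹ ≡ 505 (mod 576), so k ≡ 505·300 ≡ 12 (mod 576).
x = 1666 + 3529·12 = 44014.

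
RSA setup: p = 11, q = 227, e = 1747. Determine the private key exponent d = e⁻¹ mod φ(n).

163

φ(n) = (p−1)(q−1) = 10·226 = 2260.
Need d with 1747·d ≡ 1 (mod 2260). Apply the extended Euclidean algorithm:
2260 = 1·1747 + 513
1747 = 3·513 + 208
513 = 2·208 + 97
208 = 2·97 + 14
97 = 6·14 + 13
14 = 1·13 + 1
13 = 13·1 + 0
Back-substitute:
1 = 14 − 13
1 = −97 + 7·14
1 = 7·208 − 15·97
1 = −15·513 + 37·208
1 = 37·1747 − 126·513
1 = −126·2260 + 163·1747
So 1747·163 ≡ 1 (mod 2260), hence d = 163.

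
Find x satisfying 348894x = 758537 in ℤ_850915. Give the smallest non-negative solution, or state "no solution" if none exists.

56943

First find gcd(348894, 850915):
850915 = 2×348894 + 153127
348894 = 2×153127 + 42640
153127 = 3×42640 + 25207
42640 = 1×25207 + 17433
25207 = 1×17433 + 7774
17433 = 2×7774 + 1885
7774 = 4×1885 + 234
1885 = 8×234 + 13
234 = 18×13 + 0
gcd = 13 and 13 | 758537, so solutions exist. Divide through by 13: 26838x ≡ 58349 (mod 65455).
Now find 26838⁻¹ mod 65455:
65455 = 2*26838 + 11779
26838 = 2*11779 + 3280
11779 = 3*3280 + 1939
3280 = 1*1939 + 1341
1939 = 1*1341 + 598
1341 = 2*598 + 145
598 = 4*145 + 18
145 = 8*18 + 1
18 = 18*1 + 0
Back-substitute:
1 = 145 − 8·18
1 = −8·598 + 33·145
1 = 33·1341 − 74·598
1 = −74·1939 + 107·1341
1 = 107·3280 − 181·1939
1 = −181·11779 + 650·3280
1 = 650·26838 − 1481·11779
1 = −1481·65455 + 3612·26838
So 26838⁻¹ ≡ 3612 (mod 65455).
Then x ≡ 3612·58349 ≡ 56943 (mod 65455); the smallest non-negative solution is x = 56943.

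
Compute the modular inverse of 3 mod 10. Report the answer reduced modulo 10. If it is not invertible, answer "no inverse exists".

Apply the Euclidean algorithm to 10 and 3:
10 = 3*3 + 1
3 = 3*1 + 0
Since gcd(3, 10) = 1, back-substitute to write 1 as a combination:
1 = 10 − 3·3
Thus 3·(-3) ≡ 1 (mod 10); reducing, -3 mod 10 = 7.

7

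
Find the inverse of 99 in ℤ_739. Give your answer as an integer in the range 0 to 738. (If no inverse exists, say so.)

530

Extended Euclidean algorithm:
739 = 7×99 + 46
99 = 2×46 + 7
46 = 6×7 + 4
7 = 1×4 + 3
4 = 1×3 + 1
3 = 3×1 + 0
Since gcd(99, 739) = 1, back-substitute to write 1 as a combination:
1 = 4 − 3
1 = −7 + 2·4
1 = 2·46 − 13·7
1 = −13·99 + 28·46
1 = 28·739 − 209·99
Thus 99·(-209) ≡ 1 (mod 739); reducing, -209 mod 739 = 530.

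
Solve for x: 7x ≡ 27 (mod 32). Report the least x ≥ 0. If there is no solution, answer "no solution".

First find gcd(7, 32):
32 = 4*7 + 4
7 = 1*4 + 3
4 = 1*3 + 1
3 = 3*1 + 0
gcd = 1, so a unique solution mod 32 exists.
Back-substitute for the Bézout coefficients:
1 = 4 − 3
1 = −7 + 2·4
1 = 2·32 − 9·7
So 7·(-9) ≡ 1 (mod 32), giving 7⁻¹ ≡ 23.
x ≡ 7⁻¹·27 ≡ 23·27 ≡ 13 (mod 32).

13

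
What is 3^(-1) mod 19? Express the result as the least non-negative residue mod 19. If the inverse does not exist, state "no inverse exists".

Run Euclid on (19, 3):
19 = 6×3 + 1
3 = 3×1 + 0
Since gcd(3, 19) = 1, back-substitute to write 1 as a combination:
1 = 19 − 6·3
Hence 3⁻¹ ≡ -6 ≡ 13 (mod 19).

13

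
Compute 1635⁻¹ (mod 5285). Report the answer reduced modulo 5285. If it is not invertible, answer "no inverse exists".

no inverse exists

Compute gcd(1635, 5285):
5285 = 3·1635 + 380
1635 = 4·380 + 115
380 = 3·115 + 35
115 = 3·35 + 10
35 = 3·10 + 5
10 = 2·5 + 0
gcd(1635, 5285) = 5 ≠ 1, so 1635 has no multiplicative inverse modulo 5285.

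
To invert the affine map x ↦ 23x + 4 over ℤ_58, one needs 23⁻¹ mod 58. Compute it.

53

Extended Euclidean algorithm:
58 = 2*23 + 12
23 = 1*12 + 11
12 = 1*11 + 1
11 = 11*1 + 0
The gcd is 1. Working backward:
1 = 12 − 11
1 = −23 + 2·12
1 = 2·58 − 5·23
Hence 23⁻¹ ≡ -5 ≡ 53 (mod 58).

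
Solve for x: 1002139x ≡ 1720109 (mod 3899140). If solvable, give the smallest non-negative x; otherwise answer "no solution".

3156871

First find gcd(1002139, 3899140):
3899140 = 3×1002139 + 892723
1002139 = 1×892723 + 109416
892723 = 8×109416 + 17395
109416 = 6×17395 + 5046
17395 = 3×5046 + 2257
5046 = 2×2257 + 532
2257 = 4×532 + 129
532 = 4×129 + 16
129 = 8×16 + 1
16 = 16×1 + 0
gcd = 1, so a unique solution mod 3899140 exists.
Back-substitute for the Bézout coefficients:
1 = 129 − 8·16
1 = −8·532 + 33·129
1 = 33·2257 − 140·532
1 = −140·5046 + 313·2257
1 = 313·17395 − 1079·5046
1 = −1079·109416 + 6787·17395
1 = 6787·892723 − 55375·109416
1 = −55375·1002139 + 62162·892723
1 = 62162·3899140 − 241861·1002139
So 1002139·(-241861) ≡ 1 (mod 3899140), giving 1002139⁻¹ ≡ 3657279.
x ≡ 1002139⁻¹·1720109 ≡ 3657279·1720109 ≡ 3156871 (mod 3899140).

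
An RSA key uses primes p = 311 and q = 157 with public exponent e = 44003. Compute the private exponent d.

φ(n) = (p−1)(q−1) = 310·156 = 48360.
Need d with 44003·d ≡ 1 (mod 48360). Apply the extended Euclidean algorithm:
48360 = 1×44003 + 4357
44003 = 10×4357 + 433
4357 = 10×433 + 27
433 = 16×27 + 1
27 = 27×1 + 0
Back-substitute:
1 = 433 − 16·27
1 = −16·4357 + 161·433
1 = 161·44003 − 1626·4357
1 = −1626·48360 + 1787·44003
So 44003·1787 ≡ 1 (mod 48360), hence d = 1787.

1787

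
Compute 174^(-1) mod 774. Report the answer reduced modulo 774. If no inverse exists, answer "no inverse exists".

no inverse exists

Compute gcd(174, 774):
774 = 4×174 + 78
174 = 2×78 + 18
78 = 4×18 + 6
18 = 3×6 + 0
Since gcd = 6 > 1, 174 is not a unit mod 774.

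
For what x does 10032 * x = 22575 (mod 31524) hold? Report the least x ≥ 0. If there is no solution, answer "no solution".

no solution

gcd(10032, 31524):
31524 = 3×10032 + 1428
10032 = 7×1428 + 36
1428 = 39×36 + 24
36 = 1×24 + 12
24 = 2×12 + 0
gcd = 12, but 12 ∤ 22575, so the congruence has no solution.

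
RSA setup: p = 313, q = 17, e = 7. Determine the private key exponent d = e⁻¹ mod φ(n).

4279

φ(n) = (p−1)(q−1) = 312·16 = 4992.
Need d with 7·d ≡ 1 (mod 4992). Apply the extended Euclidean algorithm:
4992 = 713·7 + 1
7 = 7·1 + 0
Back-substitute:
1 = 4992 − 713·7
So 7·(-713) ≡ 1 (mod 4992), hence d ≡ -713 ≡ 4279 (mod 4992).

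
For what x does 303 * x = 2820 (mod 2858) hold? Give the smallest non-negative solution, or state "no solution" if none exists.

First find gcd(303, 2858):
2858 = 9×303 + 131
303 = 2×131 + 41
131 = 3×41 + 8
41 = 5×8 + 1
8 = 8×1 + 0
gcd = 1, so a unique solution mod 2858 exists.
Back-substitute for the Bézout coefficients:
1 = 41 − 5·8
1 = −5·131 + 16·41
1 = 16·303 − 37·131
1 = −37·2858 + 349·303
So 303·(349) ≡ 1 (mod 2858), giving 303⁻¹ ≡ 349.
x ≡ 303⁻¹·2820 ≡ 349·2820 ≡ 1028 (mod 2858).

1028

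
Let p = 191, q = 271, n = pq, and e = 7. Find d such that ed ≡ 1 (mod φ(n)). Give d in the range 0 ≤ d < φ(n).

φ(n) = (p−1)(q−1) = 190·270 = 51300.
Need d with 7·d ≡ 1 (mod 51300). Apply the extended Euclidean algorithm:
51300 = 7328×7 + 4
7 = 1×4 + 3
4 = 1×3 + 1
3 = 3×1 + 0
Back-substitute:
1 = 4 − 3
1 = −7 + 2·4
1 = 2·51300 − 14657·7
So 7·(-14657) ≡ 1 (mod 51300), hence d ≡ -14657 ≡ 36643 (mod 51300).

36643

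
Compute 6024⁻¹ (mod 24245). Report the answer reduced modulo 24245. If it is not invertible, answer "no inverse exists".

Run Euclid on (24245, 6024):
24245 = 4*6024 + 149
6024 = 40*149 + 64
149 = 2*64 + 21
64 = 3*21 + 1
21 = 21*1 + 0
Since gcd(6024, 24245) = 1, back-substitute to write 1 as a combination:
1 = 64 − 3·21
1 = −3·149 + 7·64
1 = 7·6024 − 283·149
1 = −283·24245 + 1139·6024
So 6024·1139 ≡ 1 (mod 24245).

1139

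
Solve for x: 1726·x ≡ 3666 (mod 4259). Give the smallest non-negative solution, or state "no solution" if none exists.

First find gcd(1726, 4259):
4259 = 2×1726 + 807
1726 = 2×807 + 112
807 = 7×112 + 23
112 = 4×23 + 20
23 = 1×20 + 3
20 = 6×3 + 2
3 = 1×2 + 1
2 = 2×1 + 0
gcd = 1, so a unique solution mod 4259 exists.
Back-substitute for the Bézout coefficients:
1 = 3 − 2
1 = −20 + 7·3
1 = 7·23 − 8·20
1 = −8·112 + 39·23
1 = 39·807 − 281·112
1 = −281·1726 + 601·807
1 = 601·4259 − 1483·1726
So 1726·(-1483) ≡ 1 (mod 4259), giving 1726⁻¹ ≡ 2776.
x ≡ 1726⁻¹·3666 ≡ 2776·3666 ≡ 2065 (mod 4259).

2065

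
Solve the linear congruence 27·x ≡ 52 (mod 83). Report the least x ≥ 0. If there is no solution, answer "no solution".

First find gcd(27, 83):
83 = 3·27 + 2
27 = 13·2 + 1
2 = 2·1 + 0
gcd = 1, so a unique solution mod 83 exists.
Back-substitute for the Bézout coefficients:
1 = 27 − 13·2
1 = −13·83 + 40·27
So 27·(40) ≡ 1 (mod 83), giving 27⁻¹ ≡ 40.
x ≡ 27⁻¹·52 ≡ 40·52 ≡ 5 (mod 83).

5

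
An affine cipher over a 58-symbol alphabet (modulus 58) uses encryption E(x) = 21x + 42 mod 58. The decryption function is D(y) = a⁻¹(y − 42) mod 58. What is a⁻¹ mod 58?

Extended Euclidean algorithm:
58 = 2*21 + 16
21 = 1*16 + 5
16 = 3*5 + 1
5 = 5*1 + 0
The gcd is 1. Working backward:
1 = 16 − 3·5
1 = −3·21 + 4·16
1 = 4·58 − 11·21
Thus 21·(-11) ≡ 1 (mod 58); reducing, -11 mod 58 = 47.

47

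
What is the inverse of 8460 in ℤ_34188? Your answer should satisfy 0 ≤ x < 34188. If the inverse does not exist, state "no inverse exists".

no inverse exists

Euclidean algorithm on 34188, 8460:
34188 = 4·8460 + 348
8460 = 24·348 + 108
348 = 3·108 + 24
108 = 4·24 + 12
24 = 2·12 + 0
The gcd is 12, not 1, hence no inverse exists.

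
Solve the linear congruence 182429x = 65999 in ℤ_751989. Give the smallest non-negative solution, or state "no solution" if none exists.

272788

First find gcd(182429, 751989):
751989 = 4×182429 + 22273
182429 = 8×22273 + 4245
22273 = 5×4245 + 1048
4245 = 4×1048 + 53
1048 = 19×53 + 41
53 = 1×41 + 12
41 = 3×12 + 5
12 = 2×5 + 2
5 = 2×2 + 1
2 = 2×1 + 0
gcd = 1, so a unique solution mod 751989 exists.
Back-substitute for the Bézout coefficients:
1 = 5 − 2·2
1 = −2·12 + 5·5
1 = 5·41 − 17·12
1 = −17·53 + 22·41
1 = 22·1048 − 435·53
1 = −435·4245 + 1762·1048
1 = 1762·22273 − 9245·4245
1 = −9245·182429 + 75722·22273
1 = 75722·751989 − 312133·182429
So 182429·(-312133) ≡ 1 (mod 751989), giving 182429⁻¹ ≡ 439856.
x ≡ 182429⁻¹·65999 ≡ 439856·65999 ≡ 272788 (mod 751989).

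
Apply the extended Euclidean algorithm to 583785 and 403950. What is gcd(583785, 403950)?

15

Apply Euclid's algorithm to 583785 and 403950:
583785 = 1·403950 + 179835
403950 = 2·179835 + 44280
179835 = 4·44280 + 2715
44280 = 16·2715 + 840
2715 = 3·840 + 195
840 = 4·195 + 60
195 = 3·60 + 15
60 = 4·15 + 0
gcd(583785, 403950) = 15.
Working backward:
15 = 195 − 3·60
15 = −3·840 + 13·195
15 = 13·2715 − 42·840
15 = −42·44280 + 685·2715
15 = 685·179835 − 2782·44280
15 = −2782·403950 + 6249·179835
15 = 6249·583785 − 9031·403950
So 15 = (6249)·583785 + (-9031)·403950.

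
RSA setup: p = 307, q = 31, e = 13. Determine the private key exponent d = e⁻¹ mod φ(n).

φ(n) = (p−1)(q−1) = 306·30 = 9180.
Need d with 13·d ≡ 1 (mod 9180). Apply the extended Euclidean algorithm:
9180 = 706·13 + 2
13 = 6·2 + 1
2 = 2·1 + 0
Back-substitute:
1 = 13 − 6·2
1 = −6·9180 + 4237·13
So 13·4237 ≡ 1 (mod 9180), hence d = 4237.

4237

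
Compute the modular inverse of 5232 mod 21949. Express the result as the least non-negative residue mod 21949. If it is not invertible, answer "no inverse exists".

Extended Euclidean algorithm:
21949 = 4*5232 + 1021
5232 = 5*1021 + 127
1021 = 8*127 + 5
127 = 25*5 + 2
5 = 2*2 + 1
2 = 2*1 + 0
gcd = 1, so the inverse exists. Back-substitute:
1 = 5 − 2·2
1 = −2·127 + 51·5
1 = 51·1021 − 410·127
1 = −410·5232 + 2101·1021
1 = 2101·21949 − 8814·5232
Thus 5232·(-8814) ≡ 1 (mod 21949); reducing, -8814 mod 21949 = 13135.

13135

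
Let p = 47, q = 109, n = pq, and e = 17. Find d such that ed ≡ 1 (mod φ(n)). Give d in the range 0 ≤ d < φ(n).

1169

φ(n) = (p−1)(q−1) = 46·108 = 4968.
Need d with 17·d ≡ 1 (mod 4968). Apply the extended Euclidean algorithm:
4968 = 292*17 + 4
17 = 4*4 + 1
4 = 4*1 + 0
Back-substitute:
1 = 17 − 4·4
1 = −4·4968 + 1169·17
So 17·1169 ≡ 1 (mod 4968), hence d = 1169.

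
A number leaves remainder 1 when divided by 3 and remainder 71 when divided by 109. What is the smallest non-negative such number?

Write x = 1 + 3·k. Then 3·k ≡ 71 − 1 ≡ 70 (mod 109).
Need 3⁻¹ mod 109. Extended Euclid on (109, 3):
109 = 36*3 + 1
3 = 3*1 + 0
Back-substitute:
1 = 109 − 36·3
3⁻¹ ≡ 73 (mod 109), so k ≡ 73·70 ≡ 96 (mod 109).
x = 1 + 3·96 = 289.

289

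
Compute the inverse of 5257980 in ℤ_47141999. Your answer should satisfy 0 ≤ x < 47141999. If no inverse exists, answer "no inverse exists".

Run Euclid on (47141999, 5257980):
47141999 = 8·5257980 + 5078159
5257980 = 1·5078159 + 179821
5078159 = 28·179821 + 43171
179821 = 4·43171 + 7137
43171 = 6·7137 + 349
7137 = 20·349 + 157
349 = 2·157 + 35
157 = 4·35 + 17
35 = 2·17 + 1
17 = 17·1 + 0
The gcd is 1. Working backward:
1 = 35 − 2·17
1 = −2·157 + 9·35
1 = 9·349 − 20·157
1 = −20·7137 + 409·349
1 = 409·43171 − 2474·7137
1 = −2474·179821 + 10305·43171
1 = 10305·5078159 − 291014·179821
1 = −291014·5257980 + 301319·5078159
1 = 301319·47141999 − 2701566·5257980
Hence 5257980⁻¹ ≡ -2701566 ≡ 44440433 (mod 47141999).

44440433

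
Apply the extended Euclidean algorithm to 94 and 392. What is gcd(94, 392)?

2

Apply Euclid's algorithm to 392 and 94:
392 = 4*94 + 16
94 = 5*16 + 14
16 = 1*14 + 2
14 = 7*2 + 0
gcd(94, 392) = 2.
Working backward:
2 = 16 − 14
2 = −94 + 6·16
2 = 6·392 − 25·94
So 2 = (6)·392 + (-25)·94.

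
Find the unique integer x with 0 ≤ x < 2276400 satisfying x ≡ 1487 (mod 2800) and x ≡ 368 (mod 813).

Write x = 1487 + 2800·k. Then 2800·k ≡ 368 − 1487 ≡ 507 (mod 813).
Need 2800⁻¹ mod 813. Extended Euclid on (813, 361):
813 = 2*361 + 91
361 = 3*91 + 88
91 = 1*88 + 3
88 = 29*3 + 1
3 = 3*1 + 0
Back-substitute:
1 = 88 − 29·3
1 = −29·91 + 30·88
1 = 30·361 − 119·91
1 = −119·813 + 268·361
2800⁻¹ ≡ 268 (mod 813), so k ≡ 268·507 ≡ 105 (mod 813).
x = 1487 + 2800·105 = 295487.

295487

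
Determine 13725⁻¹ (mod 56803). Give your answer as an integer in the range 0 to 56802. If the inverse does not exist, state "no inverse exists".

31073

Apply the Euclidean algorithm to 56803 and 13725:
56803 = 4*13725 + 1903
13725 = 7*1903 + 404
1903 = 4*404 + 287
404 = 1*287 + 117
287 = 2*117 + 53
117 = 2*53 + 11
53 = 4*11 + 9
11 = 1*9 + 2
9 = 4*2 + 1
2 = 2*1 + 0
Since gcd(13725, 56803) = 1, back-substitute to write 1 as a combination:
1 = 9 − 4·2
1 = −4·11 + 5·9
1 = 5·53 − 24·11
1 = −24·117 + 53·53
1 = 53·287 − 130·117
1 = −130·404 + 183·287
1 = 183·1903 − 862·404
1 = −862·13725 + 6217·1903
1 = 6217·56803 − 25730·13725
So 13725·(-25730) ≡ 1 (mod 56803), and -25730 ≡ 31073 (mod 56803).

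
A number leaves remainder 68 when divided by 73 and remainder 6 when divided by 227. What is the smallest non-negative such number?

5908

Write x = 68 + 73·k. Then 73·k ≡ 6 − 68 ≡ 165 (mod 227).
Need 73⁻¹ mod 227. Extended Euclid on (227, 73):
227 = 3·73 + 8
73 = 9·8 + 1
8 = 8·1 + 0
Back-substitute:
1 = 73 − 9·8
1 = −9·227 + 28·73
73⁻¹ ≡ 28 (mod 227), so k ≡ 28·165 ≡ 80 (mod 227).
x = 68 + 73·80 = 5908.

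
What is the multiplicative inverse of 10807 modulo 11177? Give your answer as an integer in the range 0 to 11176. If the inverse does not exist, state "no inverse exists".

5226

Extended Euclidean algorithm:
11177 = 1*10807 + 370
10807 = 29*370 + 77
370 = 4*77 + 62
77 = 1*62 + 15
62 = 4*15 + 2
15 = 7*2 + 1
2 = 2*1 + 0
The gcd is 1. Working backward:
1 = 15 − 7·2
1 = −7·62 + 29·15
1 = 29·77 − 36·62
1 = −36·370 + 173·77
1 = 173·10807 − 5053·370
1 = −5053·11177 + 5226·10807
So 10807·5226 ≡ 1 (mod 11177).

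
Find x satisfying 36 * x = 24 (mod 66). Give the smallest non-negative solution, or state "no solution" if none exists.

8

First find gcd(36, 66):
66 = 1·36 + 30
36 = 1·30 + 6
30 = 5·6 + 0
gcd = 6 and 6 | 24, so solutions exist. Divide through by 6: 6x ≡ 4 (mod 11).
Now find 6⁻¹ mod 11:
11 = 1*6 + 5
6 = 1*5 + 1
5 = 5*1 + 0
Back-substitute:
1 = 6 − 5
1 = −11 + 2·6
So 6⁻¹ ≡ 2 (mod 11).
Then x ≡ 2·4 ≡ 8 (mod 11); the smallest non-negative solution is x = 8.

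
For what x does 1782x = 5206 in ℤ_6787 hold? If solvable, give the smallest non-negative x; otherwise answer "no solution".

no solution

gcd(1782, 6787):
6787 = 3×1782 + 1441
1782 = 1×1441 + 341
1441 = 4×341 + 77
341 = 4×77 + 33
77 = 2×33 + 11
33 = 3×11 + 0
gcd = 11, but 11 ∤ 5206, so the congruence has no solution.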